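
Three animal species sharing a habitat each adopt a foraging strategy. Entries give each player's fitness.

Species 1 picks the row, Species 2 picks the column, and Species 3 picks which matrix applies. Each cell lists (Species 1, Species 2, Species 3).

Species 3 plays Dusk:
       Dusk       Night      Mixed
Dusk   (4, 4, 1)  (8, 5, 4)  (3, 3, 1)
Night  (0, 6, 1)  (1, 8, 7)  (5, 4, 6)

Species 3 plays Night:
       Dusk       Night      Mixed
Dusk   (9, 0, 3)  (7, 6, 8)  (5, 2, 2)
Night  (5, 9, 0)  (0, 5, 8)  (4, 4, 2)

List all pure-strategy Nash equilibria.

(Dusk, Dusk, Dusk): Species 2 can switch to Night (4 → 5). Not NE.
(Dusk, Dusk, Night): Species 2 can switch to Night (0 → 6). Not NE.
(Dusk, Night, Dusk): Species 3 can switch to Night (4 → 8). Not NE.
(Dusk, Night, Night): Species 1 gets 7, best alternative 0; Species 2 gets 6, best alternative 2; Species 3 gets 8, best alternative 4. No profitable deviation — NE.
(Dusk, Mixed, Dusk): Species 1 can switch to Night (3 → 5). Not NE.
(Dusk, Mixed, Night): Species 2 can switch to Night (2 → 6). Not NE.
(Night, Dusk, Dusk): Species 1 can switch to Dusk (0 → 4). Not NE.
(Night, Dusk, Night): Species 1 can switch to Dusk (5 → 9). Not NE.
(Night, Night, Dusk): Species 1 can switch to Dusk (1 → 8). Not NE.
(The remaining 3 profiles each have a profitable deviation by the same check.)

The unique pure-strategy Nash equilibrium is (Dusk, Night, Night).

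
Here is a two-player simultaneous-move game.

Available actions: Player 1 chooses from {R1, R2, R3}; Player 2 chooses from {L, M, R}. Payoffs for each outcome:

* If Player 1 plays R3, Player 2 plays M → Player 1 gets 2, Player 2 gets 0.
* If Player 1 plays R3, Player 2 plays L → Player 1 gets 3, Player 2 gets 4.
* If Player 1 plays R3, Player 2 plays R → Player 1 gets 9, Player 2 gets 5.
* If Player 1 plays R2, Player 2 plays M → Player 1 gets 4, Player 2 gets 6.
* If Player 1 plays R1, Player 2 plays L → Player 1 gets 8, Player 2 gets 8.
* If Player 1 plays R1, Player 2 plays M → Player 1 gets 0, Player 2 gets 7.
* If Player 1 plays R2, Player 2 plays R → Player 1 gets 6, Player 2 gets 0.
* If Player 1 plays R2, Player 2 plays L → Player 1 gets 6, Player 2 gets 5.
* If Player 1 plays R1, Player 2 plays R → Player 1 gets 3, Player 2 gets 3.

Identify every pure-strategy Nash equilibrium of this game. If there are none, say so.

Player 1 against L: payoffs 8, 6, 3 → best response R1.
Player 1 against M: payoffs 0, 4, 2 → best response R2.
Player 1 against R: payoffs 3, 6, 9 → best response R3.
Player 2 against R1: payoffs 8, 7, 3 → best response L.
Player 2 against R2: payoffs 5, 6, 0 → best response M.
Player 2 against R3: payoffs 4, 0, 5 → best response R.
Mutual best responses: (R1, L); (R2, M); (R3, R).

Pure-strategy Nash equilibria: (R1, L), (R2, M), (R3, R)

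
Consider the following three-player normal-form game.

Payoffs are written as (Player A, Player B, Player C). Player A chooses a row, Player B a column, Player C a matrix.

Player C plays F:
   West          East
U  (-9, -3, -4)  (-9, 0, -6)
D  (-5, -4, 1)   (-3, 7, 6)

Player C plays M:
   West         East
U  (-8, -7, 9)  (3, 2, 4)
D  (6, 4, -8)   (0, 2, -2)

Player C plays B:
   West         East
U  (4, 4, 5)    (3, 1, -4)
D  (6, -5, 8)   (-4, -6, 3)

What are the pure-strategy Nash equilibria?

Player A against (West, F): payoffs -9, -5 → best response D.
Player A against (West, M): payoffs -8, 6 → best response D.
Player A against (West, B): payoffs 4, 6 → best response D.
Player A against (East, F): payoffs -9, -3 → best response D.
Player A against (East, M): payoffs 3, 0 → best response U.
Player A against (East, B): payoffs 3, -4 → best response U.
Player B against (U, F): payoffs -3, 0 → best response East.
Player B against (U, M): payoffs -7, 2 → best response East.
Player B against (U, B): payoffs 4, 1 → best response West.
Player B against (D, F): payoffs -4, 7 → best response East.
Player B against (D, M): payoffs 4, 2 → best response West.
Player B against (D, B): payoffs -5, -6 → best response West.
Player C against (U, West): payoffs -4, 9, 5 → best response M.
Player C against (U, East): payoffs -6, 4, -4 → best response M.
Player C against (D, West): payoffs 1, -8, 8 → best response B.
Player C against (D, East): payoffs 6, -2, 3 → best response F.
Mutual best responses: (U, East, M); (D, West, B); (D, East, F).

The pure Nash equilibria are (U, East, M) and (D, West, B) and (D, East, F).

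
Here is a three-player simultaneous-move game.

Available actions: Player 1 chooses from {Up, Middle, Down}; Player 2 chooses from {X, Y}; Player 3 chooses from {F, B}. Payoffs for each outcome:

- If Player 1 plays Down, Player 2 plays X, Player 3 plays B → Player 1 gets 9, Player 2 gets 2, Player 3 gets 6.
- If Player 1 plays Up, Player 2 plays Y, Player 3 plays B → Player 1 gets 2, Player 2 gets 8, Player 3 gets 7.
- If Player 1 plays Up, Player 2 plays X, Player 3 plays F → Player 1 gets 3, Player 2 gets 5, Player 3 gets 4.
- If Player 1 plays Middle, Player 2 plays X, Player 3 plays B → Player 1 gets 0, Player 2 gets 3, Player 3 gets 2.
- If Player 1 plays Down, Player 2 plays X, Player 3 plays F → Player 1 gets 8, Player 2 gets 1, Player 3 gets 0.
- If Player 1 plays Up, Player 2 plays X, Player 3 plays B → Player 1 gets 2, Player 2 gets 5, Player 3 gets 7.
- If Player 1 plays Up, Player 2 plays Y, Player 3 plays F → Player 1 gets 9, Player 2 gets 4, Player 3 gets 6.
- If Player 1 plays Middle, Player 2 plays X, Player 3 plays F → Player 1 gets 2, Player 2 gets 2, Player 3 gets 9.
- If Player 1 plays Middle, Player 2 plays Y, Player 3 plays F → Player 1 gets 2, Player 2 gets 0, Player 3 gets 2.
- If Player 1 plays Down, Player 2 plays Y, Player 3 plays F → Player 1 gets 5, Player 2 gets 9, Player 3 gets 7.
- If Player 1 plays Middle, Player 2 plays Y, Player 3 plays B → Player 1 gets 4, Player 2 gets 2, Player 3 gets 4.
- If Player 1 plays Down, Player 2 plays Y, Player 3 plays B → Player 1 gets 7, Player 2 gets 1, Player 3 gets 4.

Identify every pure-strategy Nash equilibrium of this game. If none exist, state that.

Player 1 against (X, F): payoffs 3, 2, 8 → best response Down.
Player 1 against (X, B): payoffs 2, 0, 9 → best response Down.
Player 1 against (Y, F): payoffs 9, 2, 5 → best response Up.
Player 1 against (Y, B): payoffs 2, 4, 7 → best response Down.
Player 2 against (Up, F): payoffs 5, 4 → best response X.
Player 2 against (Up, B): payoffs 5, 8 → best response Y.
Player 2 against (Middle, F): payoffs 2, 0 → best response X.
Player 2 against (Middle, B): payoffs 3, 2 → best response X.
Player 2 against (Down, F): payoffs 1, 9 → best response Y.
Player 2 against (Down, B): payoffs 2, 1 → best response X.
Player 3 against (Up, X): payoffs 4, 7 → best response B.
Player 3 against (Up, Y): payoffs 6, 7 → best response B.
Player 3 against (Middle, X): payoffs 9, 2 → best response F.
Player 3 against (Middle, Y): payoffs 2, 4 → best response B.
Player 3 against (Down, X): payoffs 0, 6 → best response B.
Player 3 against (Down, Y): payoffs 7, 4 → best response F.
Mutual best responses: (Down, X, B).

Pure NE: (Down, X, B)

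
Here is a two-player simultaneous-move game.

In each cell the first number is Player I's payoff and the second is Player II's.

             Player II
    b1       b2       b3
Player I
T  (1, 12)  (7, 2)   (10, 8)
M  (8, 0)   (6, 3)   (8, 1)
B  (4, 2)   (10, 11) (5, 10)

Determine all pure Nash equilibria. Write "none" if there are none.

Mark each player's best response to every combination of opponents' strategies; a profile where every player is best-responding is a pure Nash equilibrium.
Player I against b1: payoffs 1, 8, 4 → best response M.
Player I against b2: payoffs 7, 6, 10 → best response B.
Player I against b3: payoffs 10, 8, 5 → best response T.
Player II against T: payoffs 12, 2, 8 → best response b1.
Player II against M: payoffs 0, 3, 1 → best response b2.
Player II against B: payoffs 2, 11, 10 → best response b2.
Mutual best responses: (B, b2).

(B, b2)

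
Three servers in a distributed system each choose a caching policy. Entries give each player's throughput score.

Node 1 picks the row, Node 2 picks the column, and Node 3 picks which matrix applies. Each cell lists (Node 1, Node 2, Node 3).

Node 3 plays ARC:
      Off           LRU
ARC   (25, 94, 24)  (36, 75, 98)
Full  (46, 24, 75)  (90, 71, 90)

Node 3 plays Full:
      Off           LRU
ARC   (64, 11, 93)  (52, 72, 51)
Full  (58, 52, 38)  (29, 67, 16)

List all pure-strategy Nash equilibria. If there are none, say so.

Node 1 against (Off, ARC): payoffs 25, 46 → best response Full.
Node 1 against (Off, Full): payoffs 64, 58 → best response ARC.
Node 1 against (LRU, ARC): payoffs 36, 90 → best response Full.
Node 1 against (LRU, Full): payoffs 52, 29 → best response ARC.
Node 2 against (ARC, ARC): payoffs 94, 75 → best response Off.
Node 2 against (ARC, Full): payoffs 11, 72 → best response LRU.
Node 2 against (Full, ARC): payoffs 24, 71 → best response LRU.
Node 2 against (Full, Full): payoffs 52, 67 → best response LRU.
Node 3 against (ARC, Off): payoffs 24, 93 → best response Full.
Node 3 against (ARC, LRU): payoffs 98, 51 → best response ARC.
Node 3 against (Full, Off): payoffs 75, 38 → best response ARC.
Node 3 against (Full, LRU): payoffs 90, 16 → best response ARC.
Mutual best responses: (Full, LRU, ARC).

Pure NE: (Full, LRU, ARC)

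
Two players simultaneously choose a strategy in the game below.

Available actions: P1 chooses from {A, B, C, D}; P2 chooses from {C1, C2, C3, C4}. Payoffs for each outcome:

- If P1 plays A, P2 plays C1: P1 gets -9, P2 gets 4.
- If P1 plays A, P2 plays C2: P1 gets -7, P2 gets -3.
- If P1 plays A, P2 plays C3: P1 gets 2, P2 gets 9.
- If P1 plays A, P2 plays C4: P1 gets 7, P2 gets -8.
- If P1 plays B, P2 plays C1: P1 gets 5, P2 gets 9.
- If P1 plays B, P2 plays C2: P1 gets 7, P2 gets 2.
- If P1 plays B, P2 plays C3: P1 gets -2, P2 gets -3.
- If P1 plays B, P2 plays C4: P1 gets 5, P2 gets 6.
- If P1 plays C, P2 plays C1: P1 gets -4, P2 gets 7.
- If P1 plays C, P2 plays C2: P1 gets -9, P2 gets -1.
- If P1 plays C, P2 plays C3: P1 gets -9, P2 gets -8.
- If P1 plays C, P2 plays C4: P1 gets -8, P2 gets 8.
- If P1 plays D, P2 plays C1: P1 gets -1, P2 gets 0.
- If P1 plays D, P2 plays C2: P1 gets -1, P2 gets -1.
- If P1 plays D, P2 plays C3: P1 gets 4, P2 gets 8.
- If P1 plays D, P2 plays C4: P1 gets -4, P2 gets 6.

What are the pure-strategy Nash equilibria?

For each player, find the best response to each opponent profile; mutual best responses are the pure NE.
P1 against C1: payoffs -9, 5, -4, -1 → best response B.
P1 against C2: payoffs -7, 7, -9, -1 → best response B.
P1 against C3: payoffs 2, -2, -9, 4 → best response D.
P1 against C4: payoffs 7, 5, -8, -4 → best response A.
P2 against A: payoffs 4, -3, 9, -8 → best response C3.
P2 against B: payoffs 9, 2, -3, 6 → best response C1.
P2 against C: payoffs 7, -1, -8, 8 → best response C4.
P2 against D: payoffs 0, -1, 8, 6 → best response C3.
Mutual best responses: (B, C1); (D, C3).

(B, C1) and (D, C3)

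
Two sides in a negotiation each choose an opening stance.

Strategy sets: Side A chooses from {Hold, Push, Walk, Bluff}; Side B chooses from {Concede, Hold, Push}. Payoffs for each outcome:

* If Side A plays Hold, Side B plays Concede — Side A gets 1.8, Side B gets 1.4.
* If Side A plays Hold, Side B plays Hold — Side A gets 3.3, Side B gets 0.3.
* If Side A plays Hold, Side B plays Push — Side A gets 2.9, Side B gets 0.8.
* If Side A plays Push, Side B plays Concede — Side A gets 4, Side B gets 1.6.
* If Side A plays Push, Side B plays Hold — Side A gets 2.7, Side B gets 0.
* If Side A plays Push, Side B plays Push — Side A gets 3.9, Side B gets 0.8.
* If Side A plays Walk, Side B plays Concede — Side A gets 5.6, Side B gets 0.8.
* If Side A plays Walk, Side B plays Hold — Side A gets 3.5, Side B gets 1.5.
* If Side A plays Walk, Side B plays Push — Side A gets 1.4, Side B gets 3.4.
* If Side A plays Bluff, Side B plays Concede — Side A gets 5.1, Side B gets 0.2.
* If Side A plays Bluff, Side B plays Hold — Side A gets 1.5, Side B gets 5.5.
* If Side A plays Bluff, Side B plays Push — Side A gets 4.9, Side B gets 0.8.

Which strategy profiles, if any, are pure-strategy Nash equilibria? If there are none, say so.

This game has no pure Nash equilibrium.

(Hold, Concede): Side A can switch to Push (1.8 → 4). Not NE.
(Hold, Hold): Side A can switch to Walk (3.3 → 3.5). Not NE.
(Hold, Push): Side A can switch to Push (2.9 → 3.9). Not NE.
(Push, Concede): Side A can switch to Walk (4 → 5.6). Not NE.
(Push, Hold): Side A can switch to Hold (2.7 → 3.3). Not NE.
(Push, Push): Side A can switch to Bluff (3.9 → 4.9). Not NE.
(Walk, Concede): Side B can switch to Hold (0.8 → 1.5). Not NE.
(Walk, Hold): Side B can switch to Push (1.5 → 3.4). Not NE.
(The remaining 4 profiles each have a profitable deviation by the same check.)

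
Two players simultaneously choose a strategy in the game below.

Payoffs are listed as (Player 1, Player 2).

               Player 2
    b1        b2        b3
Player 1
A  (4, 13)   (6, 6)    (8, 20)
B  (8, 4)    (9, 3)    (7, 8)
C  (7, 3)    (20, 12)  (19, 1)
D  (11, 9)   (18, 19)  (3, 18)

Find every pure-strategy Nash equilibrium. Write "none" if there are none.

Mark each player's best response to every combination of opponents' strategies; a profile where every player is best-responding is a pure Nash equilibrium.
Player 1 against b1: payoffs 4, 8, 7, 11 → best response D.
Player 1 against b2: payoffs 6, 9, 20, 18 → best response C.
Player 1 against b3: payoffs 8, 7, 19, 3 → best response C.
Player 2 against A: payoffs 13, 6, 20 → best response b3.
Player 2 against B: payoffs 4, 3, 8 → best response b3.
Player 2 against C: payoffs 3, 12, 1 → best response b2.
Player 2 against D: payoffs 9, 19, 18 → best response b2.
Mutual best responses: (C, b2).

(C, b2)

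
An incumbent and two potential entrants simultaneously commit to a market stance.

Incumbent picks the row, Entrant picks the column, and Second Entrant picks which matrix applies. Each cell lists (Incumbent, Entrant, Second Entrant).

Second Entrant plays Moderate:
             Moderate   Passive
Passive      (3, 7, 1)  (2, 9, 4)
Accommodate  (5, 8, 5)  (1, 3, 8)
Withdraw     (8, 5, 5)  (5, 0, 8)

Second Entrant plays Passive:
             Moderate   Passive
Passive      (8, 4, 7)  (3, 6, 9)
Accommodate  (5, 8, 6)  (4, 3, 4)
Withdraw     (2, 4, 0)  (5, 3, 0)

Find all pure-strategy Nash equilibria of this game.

Incumbent against (Moderate, Moderate): payoffs 3, 5, 8 → best response Withdraw.
Incumbent against (Moderate, Passive): payoffs 8, 5, 2 → best response Passive.
Incumbent against (Passive, Moderate): payoffs 2, 1, 5 → best response Withdraw.
Incumbent against (Passive, Passive): payoffs 3, 4, 5 → best response Withdraw.
Entrant against (Passive, Moderate): payoffs 7, 9 → best response Passive.
Entrant against (Passive, Passive): payoffs 4, 6 → best response Passive.
Entrant against (Accommodate, Moderate): payoffs 8, 3 → best response Moderate.
Entrant against (Accommodate, Passive): payoffs 8, 3 → best response Moderate.
Entrant against (Withdraw, Moderate): payoffs 5, 0 → best response Moderate.
Entrant against (Withdraw, Passive): payoffs 4, 3 → best response Moderate.
Second Entrant against (Passive, Moderate): payoffs 1, 7 → best response Passive.
Second Entrant against (Passive, Passive): payoffs 4, 9 → best response Passive.
Second Entrant against (Accommodate, Moderate): payoffs 5, 6 → best response Passive.
Second Entrant against (Accommodate, Passive): payoffs 8, 4 → best response Moderate.
Second Entrant against (Withdraw, Moderate): payoffs 5, 0 → best response Moderate.
Second Entrant against (Withdraw, Passive): payoffs 8, 0 → best response Moderate.
Mutual best responses: (Withdraw, Moderate, Moderate).

The unique pure-strategy Nash equilibrium is (Withdraw, Moderate, Moderate).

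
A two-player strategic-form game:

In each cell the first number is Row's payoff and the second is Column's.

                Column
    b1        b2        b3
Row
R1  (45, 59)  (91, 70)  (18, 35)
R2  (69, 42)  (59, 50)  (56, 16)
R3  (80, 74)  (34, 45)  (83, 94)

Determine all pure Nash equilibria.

The pure Nash equilibria are (R1, b2); (R3, b3).

Row against b1: payoffs 45, 69, 80 → best response R3.
Row against b2: payoffs 91, 59, 34 → best response R1.
Row against b3: payoffs 18, 56, 83 → best response R3.
Column against R1: payoffs 59, 70, 35 → best response b2.
Column against R2: payoffs 42, 50, 16 → best response b2.
Column against R3: payoffs 74, 45, 94 → best response b3.
Mutual best responses: (R1, b2); (R3, b3).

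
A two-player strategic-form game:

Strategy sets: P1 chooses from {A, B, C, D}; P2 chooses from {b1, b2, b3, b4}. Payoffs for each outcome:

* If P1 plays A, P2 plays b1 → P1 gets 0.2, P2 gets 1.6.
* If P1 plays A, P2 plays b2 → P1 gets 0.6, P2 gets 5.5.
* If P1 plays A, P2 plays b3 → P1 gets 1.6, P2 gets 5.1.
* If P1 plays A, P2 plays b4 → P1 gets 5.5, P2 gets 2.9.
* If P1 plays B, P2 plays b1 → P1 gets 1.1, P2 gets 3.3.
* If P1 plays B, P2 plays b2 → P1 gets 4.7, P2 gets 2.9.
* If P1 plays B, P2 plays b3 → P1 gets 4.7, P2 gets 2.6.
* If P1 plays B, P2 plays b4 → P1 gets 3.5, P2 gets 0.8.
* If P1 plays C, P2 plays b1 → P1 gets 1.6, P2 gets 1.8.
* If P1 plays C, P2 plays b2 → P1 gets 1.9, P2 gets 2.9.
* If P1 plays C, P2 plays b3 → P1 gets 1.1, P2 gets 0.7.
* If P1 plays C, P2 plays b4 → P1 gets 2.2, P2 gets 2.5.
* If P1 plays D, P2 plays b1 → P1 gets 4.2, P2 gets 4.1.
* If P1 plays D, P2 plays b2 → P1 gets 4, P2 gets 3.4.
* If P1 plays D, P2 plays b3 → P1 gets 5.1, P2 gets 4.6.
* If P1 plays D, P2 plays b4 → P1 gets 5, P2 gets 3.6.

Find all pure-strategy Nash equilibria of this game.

Mark each player's best response to every combination of opponents' strategies; a profile where every player is best-responding is a pure Nash equilibrium.
P1 against b1: payoffs 0.2, 1.1, 1.6, 4.2 → best response D.
P1 against b2: payoffs 0.6, 4.7, 1.9, 4 → best response B.
P1 against b3: payoffs 1.6, 4.7, 1.1, 5.1 → best response D.
P1 against b4: payoffs 5.5, 3.5, 2.2, 5 → best response A.
P2 against A: payoffs 1.6, 5.5, 5.1, 2.9 → best response b2.
P2 against B: payoffs 3.3, 2.9, 2.6, 0.8 → best response b1.
P2 against C: payoffs 1.8, 2.9, 0.7, 2.5 → best response b2.
P2 against D: payoffs 4.1, 3.4, 4.6, 3.6 → best response b3.
Mutual best responses: (D, b3).

(D, b3)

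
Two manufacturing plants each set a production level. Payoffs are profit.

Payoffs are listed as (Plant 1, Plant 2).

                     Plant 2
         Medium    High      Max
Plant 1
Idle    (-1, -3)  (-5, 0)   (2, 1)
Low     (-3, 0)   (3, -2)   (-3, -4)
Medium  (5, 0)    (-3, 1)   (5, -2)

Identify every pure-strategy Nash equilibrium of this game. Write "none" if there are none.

Plant 1 against Medium: payoffs -1, -3, 5 → best response Medium.
Plant 1 against High: payoffs -5, 3, -3 → best response Low.
Plant 1 against Max: payoffs 2, -3, 5 → best response Medium.
Plant 2 against Idle: payoffs -3, 0, 1 → best response Max.
Plant 2 against Low: payoffs 0, -2, -4 → best response Medium.
Plant 2 against Medium: payoffs 0, 1, -2 → best response High.
No profile is a mutual best response for all players.

No pure-strategy Nash equilibrium.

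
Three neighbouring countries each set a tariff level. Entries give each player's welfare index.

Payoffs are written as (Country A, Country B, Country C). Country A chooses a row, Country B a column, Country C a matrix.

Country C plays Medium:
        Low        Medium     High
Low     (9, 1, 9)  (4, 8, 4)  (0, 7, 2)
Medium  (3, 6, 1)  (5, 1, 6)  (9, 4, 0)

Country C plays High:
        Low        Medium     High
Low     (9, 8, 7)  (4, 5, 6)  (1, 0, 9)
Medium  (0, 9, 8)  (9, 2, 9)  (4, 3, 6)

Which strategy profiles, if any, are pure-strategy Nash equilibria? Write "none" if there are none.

Country A against (Low, Medium): payoffs 9, 3 → best response Low.
Country A against (Low, High): payoffs 9, 0 → best response Low.
Country A against (Medium, Medium): payoffs 4, 5 → best response Medium.
Country A against (Medium, High): payoffs 4, 9 → best response Medium.
Country A against (High, Medium): payoffs 0, 9 → best response Medium.
Country A against (High, High): payoffs 1, 4 → best response Medium.
Country B against (Low, Medium): payoffs 1, 8, 7 → best response Medium.
Country B against (Low, High): payoffs 8, 5, 0 → best response Low.
Country B against (Medium, Medium): payoffs 6, 1, 4 → best response Low.
Country B against (Medium, High): payoffs 9, 2, 3 → best response Low.
Country C against (Low, Low): payoffs 9, 7 → best response Medium.
Country C against (Low, Medium): payoffs 4, 6 → best response High.
Country C against (Low, High): payoffs 2, 9 → best response High.
Country C against (Medium, Low): payoffs 1, 8 → best response High.
Country C against (Medium, Medium): payoffs 6, 9 → best response High.
Country C against (Medium, High): payoffs 0, 6 → best response High.
No profile is a mutual best response for all players.

No pure-strategy Nash equilibrium.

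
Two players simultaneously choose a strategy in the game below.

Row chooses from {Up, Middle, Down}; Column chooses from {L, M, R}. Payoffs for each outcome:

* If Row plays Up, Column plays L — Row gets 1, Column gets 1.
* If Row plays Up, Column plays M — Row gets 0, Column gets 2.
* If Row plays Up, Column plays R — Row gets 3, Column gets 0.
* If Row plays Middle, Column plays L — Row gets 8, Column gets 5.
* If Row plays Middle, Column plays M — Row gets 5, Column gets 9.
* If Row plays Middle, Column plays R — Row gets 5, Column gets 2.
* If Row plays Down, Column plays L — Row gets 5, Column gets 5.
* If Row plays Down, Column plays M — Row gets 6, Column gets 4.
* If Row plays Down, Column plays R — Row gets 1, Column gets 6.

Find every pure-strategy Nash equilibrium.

Check each profile: it is a Nash equilibrium iff no player can strictly gain by switching unilaterally.
(Up, L): Row can switch to Middle (1 → 8). Not NE.
(Up, M): Row can switch to Middle (0 → 5). Not NE.
(Up, R): Row can switch to Middle (3 → 5). Not NE.
(Middle, L): Column can switch to M (5 → 9). Not NE.
(Middle, M): Row can switch to Down (5 → 6). Not NE.
(Middle, R): Column can switch to L (2 → 5). Not NE.
(Down, L): Row can switch to Middle (5 → 8). Not NE.
(Down, M): Column can switch to L (4 → 5). Not NE.
(The remaining 1 profile has a profitable deviation by the same check.)

none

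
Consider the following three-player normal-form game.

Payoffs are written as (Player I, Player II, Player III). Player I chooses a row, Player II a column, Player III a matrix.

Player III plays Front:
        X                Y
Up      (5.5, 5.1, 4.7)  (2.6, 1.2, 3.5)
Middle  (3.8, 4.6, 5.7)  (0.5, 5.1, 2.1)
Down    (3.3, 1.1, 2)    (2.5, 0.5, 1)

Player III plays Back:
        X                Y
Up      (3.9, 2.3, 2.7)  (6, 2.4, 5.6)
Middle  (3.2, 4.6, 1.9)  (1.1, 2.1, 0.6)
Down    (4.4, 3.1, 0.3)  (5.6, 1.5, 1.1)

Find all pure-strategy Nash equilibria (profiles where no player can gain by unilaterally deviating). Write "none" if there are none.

Pure-strategy Nash equilibria: (Up, X, Front) and (Up, Y, Back)

(Up, X, Front): Player I gets 5.5, best alternative 3.8; Player II gets 5.1, best alternative 1.2; Player III gets 4.7, best alternative 2.7. No profitable deviation — NE.
(Up, X, Back): Player I can switch to Down (3.9 → 4.4). Not NE.
(Up, Y, Front): Player II can switch to X (1.2 → 5.1). Not NE.
(Up, Y, Back): Player I gets 6, best alternative 5.6; Player II gets 2.4, best alternative 2.3; Player III gets 5.6, best alternative 3.5. No profitable deviation — NE.
(Middle, X, Front): Player I can switch to Up (3.8 → 5.5). Not NE.
(Middle, X, Back): Player I can switch to Up (3.2 → 3.9). Not NE.
(Middle, Y, Front): Player I can switch to Up (0.5 → 2.6). Not NE.
(Middle, Y, Back): Player I can switch to Up (1.1 → 6). Not NE.
(Down, X, Front): Player I can switch to Up (3.3 → 5.5). Not NE.
(Down, X, Back): Player III can switch to Front (0.3 → 2). Not NE.
(Down, Y, Front): Player I can switch to Up (2.5 → 2.6). Not NE.
(Down, Y, Back): Player I can switch to Up (5.6 → 6). Not NE.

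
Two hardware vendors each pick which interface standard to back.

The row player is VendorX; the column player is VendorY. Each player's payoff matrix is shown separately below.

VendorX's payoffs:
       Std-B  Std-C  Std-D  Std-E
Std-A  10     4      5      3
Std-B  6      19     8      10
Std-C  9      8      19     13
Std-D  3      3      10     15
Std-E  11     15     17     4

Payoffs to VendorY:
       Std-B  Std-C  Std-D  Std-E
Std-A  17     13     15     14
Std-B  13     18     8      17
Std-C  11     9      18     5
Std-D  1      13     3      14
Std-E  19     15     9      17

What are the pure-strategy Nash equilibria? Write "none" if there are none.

Pure-strategy Nash equilibria: (Std-B, Std-C) and (Std-C, Std-D) and (Std-D, Std-E) and (Std-E, Std-B)

VendorX against Std-B: payoffs 10, 6, 9, 3, 11 → best response Std-E.
VendorX against Std-C: payoffs 4, 19, 8, 3, 15 → best response Std-B.
VendorX against Std-D: payoffs 5, 8, 19, 10, 17 → best response Std-C.
VendorX against Std-E: payoffs 3, 10, 13, 15, 4 → best response Std-D.
VendorY against Std-A: payoffs 17, 13, 15, 14 → best response Std-B.
VendorY against Std-B: payoffs 13, 18, 8, 17 → best response Std-C.
VendorY against Std-C: payoffs 11, 9, 18, 5 → best response Std-D.
VendorY against Std-D: payoffs 1, 13, 3, 14 → best response Std-E.
VendorY against Std-E: payoffs 19, 15, 9, 17 → best response Std-B.
Mutual best responses: (Std-B, Std-C); (Std-C, Std-D); (Std-D, Std-E); (Std-E, Std-B).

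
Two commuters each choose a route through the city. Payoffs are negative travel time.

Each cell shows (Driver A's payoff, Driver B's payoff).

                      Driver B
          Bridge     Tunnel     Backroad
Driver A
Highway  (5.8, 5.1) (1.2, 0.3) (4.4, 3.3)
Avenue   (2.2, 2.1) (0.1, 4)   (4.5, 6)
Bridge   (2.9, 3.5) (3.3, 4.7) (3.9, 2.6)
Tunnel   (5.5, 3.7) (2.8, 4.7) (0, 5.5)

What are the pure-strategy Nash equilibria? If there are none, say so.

(Highway, Bridge); (Avenue, Backroad); (Bridge, Tunnel)

Driver A against Bridge: payoffs 5.8, 2.2, 2.9, 5.5 → best response Highway.
Driver A against Tunnel: payoffs 1.2, 0.1, 3.3, 2.8 → best response Bridge.
Driver A against Backroad: payoffs 4.4, 4.5, 3.9, 0 → best response Avenue.
Driver B against Highway: payoffs 5.1, 0.3, 3.3 → best response Bridge.
Driver B against Avenue: payoffs 2.1, 4, 6 → best response Backroad.
Driver B against Bridge: payoffs 3.5, 4.7, 2.6 → best response Tunnel.
Driver B against Tunnel: payoffs 3.7, 4.7, 5.5 → best response Backroad.
Mutual best responses: (Highway, Bridge); (Avenue, Backroad); (Bridge, Tunnel).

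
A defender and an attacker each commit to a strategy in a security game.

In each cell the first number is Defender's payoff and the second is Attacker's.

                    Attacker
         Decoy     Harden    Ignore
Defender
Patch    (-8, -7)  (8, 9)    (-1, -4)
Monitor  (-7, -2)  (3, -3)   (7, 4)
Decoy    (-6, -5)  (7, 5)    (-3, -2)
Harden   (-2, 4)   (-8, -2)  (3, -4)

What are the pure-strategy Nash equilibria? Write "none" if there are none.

Mark each player's best response to every combination of opponents' strategies; a profile where every player is best-responding is a pure Nash equilibrium.
Defender against Decoy: payoffs -8, -7, -6, -2 → best response Harden.
Defender against Harden: payoffs 8, 3, 7, -8 → best response Patch.
Defender against Ignore: payoffs -1, 7, -3, 3 → best response Monitor.
Attacker against Patch: payoffs -7, 9, -4 → best response Harden.
Attacker against Monitor: payoffs -2, -3, 4 → best response Ignore.
Attacker against Decoy: payoffs -5, 5, -2 → best response Harden.
Attacker against Harden: payoffs 4, -2, -4 → best response Decoy.
Mutual best responses: (Patch, Harden); (Monitor, Ignore); (Harden, Decoy).

Pure-strategy Nash equilibria: (Patch, Harden), (Monitor, Ignore), (Harden, Decoy)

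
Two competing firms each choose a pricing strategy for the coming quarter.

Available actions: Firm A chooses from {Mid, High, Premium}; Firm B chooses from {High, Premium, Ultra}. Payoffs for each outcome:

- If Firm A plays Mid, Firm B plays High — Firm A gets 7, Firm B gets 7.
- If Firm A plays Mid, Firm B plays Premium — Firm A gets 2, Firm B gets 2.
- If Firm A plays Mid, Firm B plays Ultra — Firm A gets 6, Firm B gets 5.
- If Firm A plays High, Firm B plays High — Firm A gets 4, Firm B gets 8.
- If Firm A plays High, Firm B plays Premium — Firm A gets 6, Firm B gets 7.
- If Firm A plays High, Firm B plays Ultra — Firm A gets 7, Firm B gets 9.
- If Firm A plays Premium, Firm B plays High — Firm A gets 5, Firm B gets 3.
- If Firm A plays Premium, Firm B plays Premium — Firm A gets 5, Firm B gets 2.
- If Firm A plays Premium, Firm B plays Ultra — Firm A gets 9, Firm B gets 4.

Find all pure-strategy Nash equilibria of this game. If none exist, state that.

(Mid, High); (Premium, Ultra)

(Mid, High): Firm A gets 7, best alternative 5; Firm B gets 7, best alternative 5. No profitable deviation — NE.
(Mid, Premium): Firm A can switch to High (2 → 6). Not NE.
(Mid, Ultra): Firm A can switch to High (6 → 7). Not NE.
(High, High): Firm A can switch to Mid (4 → 7). Not NE.
(High, Premium): Firm B can switch to High (7 → 8). Not NE.
(High, Ultra): Firm A can switch to Premium (7 → 9). Not NE.
(Premium, High): Firm A can switch to Mid (5 → 7). Not NE.
(Premium, Premium): Firm A can switch to High (5 → 6). Not NE.
(Premium, Ultra): Firm A gets 9, best alternative 7; Firm B gets 4, best alternative 3. No profitable deviation — NE.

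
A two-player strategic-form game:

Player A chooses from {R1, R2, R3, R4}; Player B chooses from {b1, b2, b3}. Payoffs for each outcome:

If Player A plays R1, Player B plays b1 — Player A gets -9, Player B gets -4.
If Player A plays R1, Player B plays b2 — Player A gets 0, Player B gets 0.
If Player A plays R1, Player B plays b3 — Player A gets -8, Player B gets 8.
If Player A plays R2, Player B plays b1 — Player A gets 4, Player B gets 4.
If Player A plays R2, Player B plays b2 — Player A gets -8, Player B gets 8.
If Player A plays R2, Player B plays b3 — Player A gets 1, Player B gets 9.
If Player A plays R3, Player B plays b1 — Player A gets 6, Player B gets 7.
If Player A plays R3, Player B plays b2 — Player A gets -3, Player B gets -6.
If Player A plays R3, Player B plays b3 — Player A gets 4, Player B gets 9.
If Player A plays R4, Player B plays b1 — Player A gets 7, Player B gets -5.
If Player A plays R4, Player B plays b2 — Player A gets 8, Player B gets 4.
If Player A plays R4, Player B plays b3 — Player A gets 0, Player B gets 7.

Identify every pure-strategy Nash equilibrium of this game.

(R3, b3)

Player A against b1: payoffs -9, 4, 6, 7 → best response R4.
Player A against b2: payoffs 0, -8, -3, 8 → best response R4.
Player A against b3: payoffs -8, 1, 4, 0 → best response R3.
Player B against R1: payoffs -4, 0, 8 → best response b3.
Player B against R2: payoffs 4, 8, 9 → best response b3.
Player B against R3: payoffs 7, -6, 9 → best response b3.
Player B against R4: payoffs -5, 4, 7 → best response b3.
Mutual best responses: (R3, b3).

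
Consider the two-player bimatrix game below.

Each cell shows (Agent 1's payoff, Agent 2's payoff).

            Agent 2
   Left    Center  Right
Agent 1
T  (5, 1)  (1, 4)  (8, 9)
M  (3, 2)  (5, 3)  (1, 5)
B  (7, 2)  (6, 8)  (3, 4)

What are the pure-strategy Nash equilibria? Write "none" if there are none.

(T, Left): Agent 1 can switch to B (5 → 7). Not NE.
(T, Center): Agent 1 can switch to M (1 → 5). Not NE.
(T, Right): Agent 1 gets 8, best alternative 3; Agent 2 gets 9, best alternative 4. No profitable deviation — NE.
(M, Left): Agent 1 can switch to T (3 → 5). Not NE.
(M, Center): Agent 1 can switch to B (5 → 6). Not NE.
(M, Right): Agent 1 can switch to T (1 → 8). Not NE.
(B, Left): Agent 2 can switch to Center (2 → 8). Not NE.
(B, Center): Agent 1 gets 6, best alternative 5; Agent 2 gets 8, best alternative 4. No profitable deviation — NE.
(The remaining 1 profile has a profitable deviation by the same check.)

The pure Nash equilibria are (T, Right) and (B, Center).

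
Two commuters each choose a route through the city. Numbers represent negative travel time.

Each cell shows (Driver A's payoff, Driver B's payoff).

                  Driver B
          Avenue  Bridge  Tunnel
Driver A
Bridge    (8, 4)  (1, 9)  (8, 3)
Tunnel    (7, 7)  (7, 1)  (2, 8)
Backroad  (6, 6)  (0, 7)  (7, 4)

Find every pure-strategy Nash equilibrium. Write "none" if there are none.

(Bridge, Avenue): Driver B can switch to Bridge (4 → 9). Not NE.
(Bridge, Bridge): Driver A can switch to Tunnel (1 → 7). Not NE.
(Bridge, Tunnel): Driver B can switch to Avenue (3 → 4). Not NE.
(Tunnel, Avenue): Driver A can switch to Bridge (7 → 8). Not NE.
(Tunnel, Bridge): Driver B can switch to Avenue (1 → 7). Not NE.
(Tunnel, Tunnel): Driver A can switch to Bridge (2 → 8). Not NE.
(Backroad, Avenue): Driver A can switch to Bridge (6 → 8). Not NE.
(Backroad, Bridge): Driver A can switch to Bridge (0 → 1). Not NE.
(Backroad, Tunnel): Driver A can switch to Bridge (7 → 8). Not NE.

none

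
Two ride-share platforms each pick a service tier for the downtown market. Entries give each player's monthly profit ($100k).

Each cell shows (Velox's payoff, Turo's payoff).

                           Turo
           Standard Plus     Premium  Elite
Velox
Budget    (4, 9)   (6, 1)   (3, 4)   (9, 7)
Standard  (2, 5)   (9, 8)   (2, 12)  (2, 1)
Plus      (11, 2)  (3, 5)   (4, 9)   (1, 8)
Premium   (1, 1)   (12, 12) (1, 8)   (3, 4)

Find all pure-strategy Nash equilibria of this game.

(Plus, Premium); (Premium, Plus)

Check each profile: it is a Nash equilibrium iff no player can strictly gain by switching unilaterally.
(Budget, Standard): Velox can switch to Plus (4 → 11). Not NE.
(Budget, Plus): Velox can switch to Standard (6 → 9). Not NE.
(Budget, Premium): Velox can switch to Plus (3 → 4). Not NE.
(Budget, Elite): Turo can switch to Standard (7 → 9). Not NE.
(Standard, Standard): Velox can switch to Budget (2 → 4). Not NE.
(Standard, Plus): Velox can switch to Premium (9 → 12). Not NE.
(Standard, Premium): Velox can switch to Budget (2 → 3). Not NE.
(Standard, Elite): Velox can switch to Budget (2 → 9). Not NE.
(Plus, Premium): Velox gets 4, best alternative 3; Turo gets 9, best alternative 8. No profitable deviation — NE.
(Premium, Plus): Velox gets 12, best alternative 9; Turo gets 12, best alternative 8. No profitable deviation — NE.
(The remaining 6 profiles each have a profitable deviation by the same check.)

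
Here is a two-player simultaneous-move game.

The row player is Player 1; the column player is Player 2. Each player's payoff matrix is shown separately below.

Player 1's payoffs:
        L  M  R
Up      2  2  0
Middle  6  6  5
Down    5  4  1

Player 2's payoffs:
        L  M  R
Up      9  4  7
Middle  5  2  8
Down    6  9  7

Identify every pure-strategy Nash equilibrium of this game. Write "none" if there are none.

The unique pure-strategy Nash equilibrium is (Middle, R).

(Up, L): Player 1 can switch to Middle (2 → 6). Not NE.
(Up, M): Player 1 can switch to Middle (2 → 6). Not NE.
(Up, R): Player 1 can switch to Middle (0 → 5). Not NE.
(Middle, L): Player 2 can switch to R (5 → 8). Not NE.
(Middle, M): Player 2 can switch to L (2 → 5). Not NE.
(Middle, R): Player 1 gets 5, best alternative 1; Player 2 gets 8, best alternative 5. No profitable deviation — NE.
(Down, L): Player 1 can switch to Middle (5 → 6). Not NE.
(Down, M): Player 1 can switch to Middle (4 → 6). Not NE.
(Down, R): Player 1 can switch to Middle (1 → 5). Not NE.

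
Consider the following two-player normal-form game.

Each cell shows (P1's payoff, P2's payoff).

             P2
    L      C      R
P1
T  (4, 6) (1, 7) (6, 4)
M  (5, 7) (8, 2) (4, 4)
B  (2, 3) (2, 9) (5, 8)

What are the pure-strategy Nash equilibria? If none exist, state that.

The unique pure-strategy Nash equilibrium is (M, L).

P1 against L: payoffs 4, 5, 2 → best response M.
P1 against C: payoffs 1, 8, 2 → best response M.
P1 against R: payoffs 6, 4, 5 → best response T.
P2 against T: payoffs 6, 7, 4 → best response C.
P2 against M: payoffs 7, 2, 4 → best response L.
P2 against B: payoffs 3, 9, 8 → best response C.
Mutual best responses: (M, L).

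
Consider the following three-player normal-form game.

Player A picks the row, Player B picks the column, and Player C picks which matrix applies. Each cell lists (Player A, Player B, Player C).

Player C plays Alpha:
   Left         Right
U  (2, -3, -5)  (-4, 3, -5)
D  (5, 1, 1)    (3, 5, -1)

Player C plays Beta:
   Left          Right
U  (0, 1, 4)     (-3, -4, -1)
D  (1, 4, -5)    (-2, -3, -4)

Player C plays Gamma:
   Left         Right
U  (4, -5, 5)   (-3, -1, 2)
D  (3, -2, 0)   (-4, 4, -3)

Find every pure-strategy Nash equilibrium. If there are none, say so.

(U, Left, Alpha): Player A can switch to D (2 → 5). Not NE.
(U, Left, Beta): Player A can switch to D (0 → 1). Not NE.
(U, Left, Gamma): Player B can switch to Right (-5 → -1). Not NE.
(U, Right, Alpha): Player A can switch to D (-4 → 3). Not NE.
(U, Right, Beta): Player A can switch to D (-3 → -2). Not NE.
(U, Right, Gamma): Player A gets -3, best alternative -4; Player B gets -1, best alternative -5; Player C gets 2, best alternative -1. No profitable deviation — NE.
(D, Left, Alpha): Player B can switch to Right (1 → 5). Not NE.
(D, Left, Beta): Player C can switch to Alpha (-5 → 1). Not NE.
(D, Left, Gamma): Player A can switch to U (3 → 4). Not NE.
(D, Right, Alpha): Player A gets 3, best alternative -4; Player B gets 5, best alternative 1; Player C gets -1, best alternative -3. No profitable deviation — NE.
(The remaining 2 profiles each have a profitable deviation by the same check.)

The pure Nash equilibria are (U, Right, Gamma), (D, Right, Alpha).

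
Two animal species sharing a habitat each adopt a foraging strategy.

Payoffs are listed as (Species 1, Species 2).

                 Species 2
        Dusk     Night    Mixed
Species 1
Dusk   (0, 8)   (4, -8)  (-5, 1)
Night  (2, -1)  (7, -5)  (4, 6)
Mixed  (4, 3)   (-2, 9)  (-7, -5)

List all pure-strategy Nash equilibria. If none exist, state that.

The unique pure-strategy Nash equilibrium is (Night, Mixed).

Species 1 against Dusk: payoffs 0, 2, 4 → best response Mixed.
Species 1 against Night: payoffs 4, 7, -2 → best response Night.
Species 1 against Mixed: payoffs -5, 4, -7 → best response Night.
Species 2 against Dusk: payoffs 8, -8, 1 → best response Dusk.
Species 2 against Night: payoffs -1, -5, 6 → best response Mixed.
Species 2 against Mixed: payoffs 3, 9, -5 → best response Night.
Mutual best responses: (Night, Mixed).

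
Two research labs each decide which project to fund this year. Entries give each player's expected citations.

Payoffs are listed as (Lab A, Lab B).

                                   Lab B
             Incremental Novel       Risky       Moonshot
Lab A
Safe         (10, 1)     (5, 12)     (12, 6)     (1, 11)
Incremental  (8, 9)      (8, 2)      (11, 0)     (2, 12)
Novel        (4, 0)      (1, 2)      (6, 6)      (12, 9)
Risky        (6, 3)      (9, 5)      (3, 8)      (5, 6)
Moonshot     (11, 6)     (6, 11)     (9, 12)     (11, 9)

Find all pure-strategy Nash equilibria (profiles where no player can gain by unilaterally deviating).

The unique pure-strategy Nash equilibrium is (Novel, Moonshot).

(Safe, Incremental): Lab A can switch to Moonshot (10 → 11). Not NE.
(Safe, Novel): Lab A can switch to Incremental (5 → 8). Not NE.
(Safe, Risky): Lab B can switch to Novel (6 → 12). Not NE.
(Safe, Moonshot): Lab A can switch to Incremental (1 → 2). Not NE.
(Incremental, Incremental): Lab A can switch to Safe (8 → 10). Not NE.
(Incremental, Novel): Lab A can switch to Risky (8 → 9). Not NE.
(Incremental, Risky): Lab A can switch to Safe (11 → 12). Not NE.
(Incremental, Moonshot): Lab A can switch to Novel (2 → 12). Not NE.
(Novel, Moonshot): Lab A gets 12, best alternative 11; Lab B gets 9, best alternative 6. No profitable deviation — NE.
(The remaining 11 profiles each have a profitable deviation by the same check.)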